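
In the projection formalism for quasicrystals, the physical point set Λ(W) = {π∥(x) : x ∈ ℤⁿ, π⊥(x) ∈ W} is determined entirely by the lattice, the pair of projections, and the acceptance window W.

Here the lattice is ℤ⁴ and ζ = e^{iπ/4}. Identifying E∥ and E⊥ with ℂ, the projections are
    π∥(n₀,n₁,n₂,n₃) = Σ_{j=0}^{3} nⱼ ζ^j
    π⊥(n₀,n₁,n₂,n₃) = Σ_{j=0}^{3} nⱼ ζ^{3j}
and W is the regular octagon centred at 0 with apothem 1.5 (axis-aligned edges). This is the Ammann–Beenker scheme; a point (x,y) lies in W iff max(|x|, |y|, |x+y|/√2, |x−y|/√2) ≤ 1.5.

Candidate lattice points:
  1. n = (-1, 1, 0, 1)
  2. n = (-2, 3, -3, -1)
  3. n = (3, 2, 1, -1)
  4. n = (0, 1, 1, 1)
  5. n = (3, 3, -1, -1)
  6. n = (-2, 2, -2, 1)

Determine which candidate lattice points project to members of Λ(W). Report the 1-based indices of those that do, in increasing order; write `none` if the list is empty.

3, 4

With ζ = e^{iπ/4} the internal vectors are ζ^0,ζ^3,ζ^6,ζ^9.
candidate 1: n = (-1, 1, 0, 1) → π⊥ ≈ (-1.000000, +1.414214); max(|x|,|y|,|x±y|/√2) = 1.707107 > 1.5 ⇒ ∉ W
candidate 2: n = (-2, 3, -3, -1) → π⊥ ≈ (-4.828427, +4.414214); max(|x|,|y|,|x±y|/√2) = 6.535534 > 1.5 ⇒ ∉ W
candidate 3: n = (3, 2, 1, -1) → π⊥ ≈ (+0.878680, -0.292893); max(|x|,|y|,|x±y|/√2) = 0.878680 ≤ 1.5 ⇒ ∈ W
candidate 4: n = (0, 1, 1, 1) → π⊥ ≈ (+0.000000, +0.414214); max(|x|,|y|,|x±y|/√2) = 0.414214 ≤ 1.5 ⇒ ∈ W
candidate 5: n = (3, 3, -1, -1) → π⊥ ≈ (+0.171573, +2.414214); max(|x|,|y|,|x±y|/√2) = 2.414214 > 1.5 ⇒ ∉ W
candidate 6: n = (-2, 2, -2, 1) → π⊥ ≈ (-2.707107, +4.121320); max(|x|,|y|,|x±y|/√2) = 4.828427 > 1.5 ⇒ ∉ W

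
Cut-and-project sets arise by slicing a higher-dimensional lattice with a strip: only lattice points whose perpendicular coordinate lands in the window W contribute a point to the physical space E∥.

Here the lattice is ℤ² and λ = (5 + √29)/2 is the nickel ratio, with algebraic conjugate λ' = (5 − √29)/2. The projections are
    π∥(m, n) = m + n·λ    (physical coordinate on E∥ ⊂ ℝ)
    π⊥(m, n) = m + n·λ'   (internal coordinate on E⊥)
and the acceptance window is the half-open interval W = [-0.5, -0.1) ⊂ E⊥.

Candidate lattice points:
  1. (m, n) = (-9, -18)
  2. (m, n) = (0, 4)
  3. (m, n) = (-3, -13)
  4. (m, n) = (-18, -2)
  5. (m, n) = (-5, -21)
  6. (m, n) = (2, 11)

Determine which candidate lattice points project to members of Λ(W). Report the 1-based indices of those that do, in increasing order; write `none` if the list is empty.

3, 6

Compute λ' = (5−√29)/2 = -0.19258, so π⊥(m,n) = m -0.19258·n.
[1] lift (-9,-18): star map gives -5.53352; window check -0.5 ≤ -5.53352 < -0.1 is false → out
[2] lift (0,4): star map gives -0.77033; window check -0.5 ≤ -0.77033 < -0.1 is false → out
[3] lift (-3,-13): star map gives -0.49643; window check -0.5 ≤ -0.49643 < -0.1 is true → IN Λ
[4] lift (-18,-2): star map gives -17.61484; window check -0.5 ≤ -17.61484 < -0.1 is false → out
[5] lift (-5,-21): star map gives -0.95577; window check -0.5 ≤ -0.95577 < -0.1 is false → out
[6] lift (2,11): star map gives -0.11841; window check -0.5 ≤ -0.11841 < -0.1 is true → IN Λ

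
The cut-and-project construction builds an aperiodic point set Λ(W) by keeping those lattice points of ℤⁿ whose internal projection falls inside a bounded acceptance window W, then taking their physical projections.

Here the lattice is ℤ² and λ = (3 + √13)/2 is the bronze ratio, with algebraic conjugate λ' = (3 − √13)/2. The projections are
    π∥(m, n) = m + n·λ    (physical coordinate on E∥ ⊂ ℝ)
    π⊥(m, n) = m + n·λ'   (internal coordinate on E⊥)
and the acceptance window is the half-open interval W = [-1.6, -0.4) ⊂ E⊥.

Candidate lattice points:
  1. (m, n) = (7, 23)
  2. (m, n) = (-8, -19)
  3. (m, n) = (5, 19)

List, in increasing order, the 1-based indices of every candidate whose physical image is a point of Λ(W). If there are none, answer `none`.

3

λ' = (3−√13)/2 ≈ -0.302776.
candidate 1: (m,n)=(7,23) → π∥ = 7+23·λ ≈ 82.963840, π⊥ = 7+23·λ' ≈ 0.036160 ∉ [-1.6, -0.4) ⇒ out
candidate 2: (m,n)=(-8,-19) → π∥ = -8-19·λ ≈ -70.752737, π⊥ = -8-19·λ' ≈ -2.247263 ∉ [-1.6, -0.4) ⇒ out
candidate 3: (m,n)=(5,19) → π∥ = 5+19·λ ≈ 67.752737, π⊥ = 5+19·λ' ≈ -0.752737 ∈ [-1.6, -0.4) ⇒ IN Λ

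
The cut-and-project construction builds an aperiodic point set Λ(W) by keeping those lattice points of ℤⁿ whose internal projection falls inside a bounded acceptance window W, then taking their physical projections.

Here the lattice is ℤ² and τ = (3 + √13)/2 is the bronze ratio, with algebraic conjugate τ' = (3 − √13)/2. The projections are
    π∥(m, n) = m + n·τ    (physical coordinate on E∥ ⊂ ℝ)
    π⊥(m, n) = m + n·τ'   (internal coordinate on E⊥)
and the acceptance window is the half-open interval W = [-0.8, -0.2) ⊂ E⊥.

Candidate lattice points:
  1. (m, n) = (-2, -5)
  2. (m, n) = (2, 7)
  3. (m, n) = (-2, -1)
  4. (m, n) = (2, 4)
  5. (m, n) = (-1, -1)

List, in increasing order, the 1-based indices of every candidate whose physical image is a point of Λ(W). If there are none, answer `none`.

1, 5

Compute τ' = (3−√13)/2 = -0.3028, so π⊥(m,n) = m -0.3028·n.
candidate 1: (m,n)=(-2,-5) → π∥ = -2-5·τ ≈ -18.5139, π⊥ = -2-5·τ' ≈ -0.4861 ∈ [-0.8, -0.2) ⇒ IN Λ
candidate 2: (m,n)=(2,7) → π∥ = 2+7·τ ≈ 25.1194, π⊥ = 2+7·τ' ≈ -0.1194 ∉ [-0.8, -0.2) ⇒ out
candidate 3: (m,n)=(-2,-1) → π∥ = -2-1·τ ≈ -5.3028, π⊥ = -2-1·τ' ≈ -1.6972 ∉ [-0.8, -0.2) ⇒ out
candidate 4: (m,n)=(2,4) → π∥ = 2+4·τ ≈ 15.2111, π⊥ = 2+4·τ' ≈ 0.7889 ∉ [-0.8, -0.2) ⇒ out
candidate 5: (m,n)=(-1,-1) → π∥ = -1-1·τ ≈ -4.3028, π⊥ = -1-1·τ' ≈ -0.6972 ∈ [-0.8, -0.2) ⇒ IN Λ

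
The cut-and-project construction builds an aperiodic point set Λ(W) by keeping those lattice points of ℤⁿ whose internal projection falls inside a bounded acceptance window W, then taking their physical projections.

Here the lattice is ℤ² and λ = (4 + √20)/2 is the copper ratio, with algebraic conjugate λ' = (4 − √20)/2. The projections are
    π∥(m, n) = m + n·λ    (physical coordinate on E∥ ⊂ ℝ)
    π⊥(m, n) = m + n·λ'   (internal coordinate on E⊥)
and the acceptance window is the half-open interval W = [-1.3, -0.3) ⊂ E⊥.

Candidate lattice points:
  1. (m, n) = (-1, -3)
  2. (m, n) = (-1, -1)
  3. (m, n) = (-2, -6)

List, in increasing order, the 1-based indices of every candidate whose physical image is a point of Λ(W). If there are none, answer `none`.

Compute λ' = (4−√20)/2 = -0.23607, so π⊥(m,n) = m -0.23607·n.
#1 (-1,-3): internal coord -1 + (-3)·λ' = -0.29180; -0.29180 ∉ [-1.3, -0.3) → out
#2 (-1,-1): internal coord -1 + (-1)·λ' = -0.76393; -0.76393 ∈ [-1.3, -0.3) → IN Λ
#3 (-2,-6): internal coord -2 + (-6)·λ' = -0.58359; -0.58359 ∈ [-1.3, -0.3) → IN Λ

2, 3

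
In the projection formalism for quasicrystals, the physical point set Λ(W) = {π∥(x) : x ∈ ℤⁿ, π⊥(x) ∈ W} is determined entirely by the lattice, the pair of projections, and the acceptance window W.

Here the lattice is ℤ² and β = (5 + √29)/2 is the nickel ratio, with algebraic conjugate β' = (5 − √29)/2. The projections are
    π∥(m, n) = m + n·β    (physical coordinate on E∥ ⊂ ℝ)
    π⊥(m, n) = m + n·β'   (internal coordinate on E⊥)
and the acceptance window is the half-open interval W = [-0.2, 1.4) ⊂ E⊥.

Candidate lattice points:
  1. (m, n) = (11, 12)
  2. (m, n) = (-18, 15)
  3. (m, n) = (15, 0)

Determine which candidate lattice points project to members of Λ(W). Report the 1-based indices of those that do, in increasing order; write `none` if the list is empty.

Numerically β ≈ 5.192582 and β' = −1/β ≈ -0.192582.
candidate 1: (m,n)=(11,12) → π∥ = 11+12·β ≈ 73.310989, π⊥ = 11+12·β' ≈ 8.689011 ∉ [-0.2, 1.4) ⇒ out
candidate 2: (m,n)=(-18,15) → π∥ = -18+15·β ≈ 59.888736, π⊥ = -18+15·β' ≈ -20.888736 ∉ [-0.2, 1.4) ⇒ out
candidate 3: (m,n)=(15,0) → π∥ = 15+0·β ≈ 15.000000, π⊥ = 15+0·β' ≈ 15.000000 ∉ [-0.2, 1.4) ⇒ out

none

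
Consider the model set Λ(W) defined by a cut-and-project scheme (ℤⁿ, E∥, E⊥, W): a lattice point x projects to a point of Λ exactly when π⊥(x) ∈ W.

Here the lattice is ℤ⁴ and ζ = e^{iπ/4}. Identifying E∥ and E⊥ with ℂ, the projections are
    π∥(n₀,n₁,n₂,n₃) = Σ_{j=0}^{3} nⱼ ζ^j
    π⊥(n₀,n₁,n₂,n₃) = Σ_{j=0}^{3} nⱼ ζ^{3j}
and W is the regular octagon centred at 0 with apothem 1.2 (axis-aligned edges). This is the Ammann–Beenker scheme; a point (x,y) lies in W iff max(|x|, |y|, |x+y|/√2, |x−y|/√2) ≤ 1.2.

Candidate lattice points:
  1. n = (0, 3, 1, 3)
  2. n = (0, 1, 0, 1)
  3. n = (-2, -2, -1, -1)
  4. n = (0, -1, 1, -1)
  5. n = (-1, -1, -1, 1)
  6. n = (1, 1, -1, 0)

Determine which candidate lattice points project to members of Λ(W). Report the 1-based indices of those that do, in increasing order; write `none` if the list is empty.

π⊥(n) = n₀ + n₁ζ³ + n₂ζ⁶ + n₃ζ⁹ where ζ = e^{iπ/4}.
#1 (0, 3, 1, 3): internal (0.0000, 3.2426); octagon support 3.2426 vs apothem 1.2 → ∉ W
#2 (0, 1, 0, 1): internal (0.0000, 1.4142); octagon support 1.4142 vs apothem 1.2 → ∉ W
#3 (-2, -2, -1, -1): internal (-1.2929, -1.1213); octagon support 1.7071 vs apothem 1.2 → ∉ W
#4 (0, -1, 1, -1): internal (0.0000, -2.4142); octagon support 2.4142 vs apothem 1.2 → ∉ W
#5 (-1, -1, -1, 1): internal (0.4142, 1.0000); octagon support 1.0000 vs apothem 1.2 → ∈ W
#6 (1, 1, -1, 0): internal (0.2929, 1.7071); octagon support 1.7071 vs apothem 1.2 → ∉ W

5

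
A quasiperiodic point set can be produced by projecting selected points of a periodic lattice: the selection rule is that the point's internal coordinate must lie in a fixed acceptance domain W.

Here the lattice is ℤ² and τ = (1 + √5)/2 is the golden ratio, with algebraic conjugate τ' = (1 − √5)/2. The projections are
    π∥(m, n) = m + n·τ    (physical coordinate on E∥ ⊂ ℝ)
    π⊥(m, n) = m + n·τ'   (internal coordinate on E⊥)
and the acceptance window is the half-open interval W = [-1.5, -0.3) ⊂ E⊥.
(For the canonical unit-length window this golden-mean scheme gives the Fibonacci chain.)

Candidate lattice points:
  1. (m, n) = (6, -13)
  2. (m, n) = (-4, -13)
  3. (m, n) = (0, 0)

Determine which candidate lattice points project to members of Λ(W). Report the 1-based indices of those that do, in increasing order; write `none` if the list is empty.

none

Compute τ' = (1−√5)/2 = -0.61803, so π⊥(m,n) = m -0.61803·n.
#1 (6,-13): internal coord 6 + (-13)·τ' = +14.03444; +14.03444 ∉ [-1.5, -0.3) → out
#2 (-4,-13): internal coord -4 + (-13)·τ' = +4.03444; +4.03444 ∉ [-1.5, -0.3) → out
#3 (0,0): internal coord 0 + (0)·τ' = +0.00000; +0.00000 ∉ [-1.5, -0.3) → out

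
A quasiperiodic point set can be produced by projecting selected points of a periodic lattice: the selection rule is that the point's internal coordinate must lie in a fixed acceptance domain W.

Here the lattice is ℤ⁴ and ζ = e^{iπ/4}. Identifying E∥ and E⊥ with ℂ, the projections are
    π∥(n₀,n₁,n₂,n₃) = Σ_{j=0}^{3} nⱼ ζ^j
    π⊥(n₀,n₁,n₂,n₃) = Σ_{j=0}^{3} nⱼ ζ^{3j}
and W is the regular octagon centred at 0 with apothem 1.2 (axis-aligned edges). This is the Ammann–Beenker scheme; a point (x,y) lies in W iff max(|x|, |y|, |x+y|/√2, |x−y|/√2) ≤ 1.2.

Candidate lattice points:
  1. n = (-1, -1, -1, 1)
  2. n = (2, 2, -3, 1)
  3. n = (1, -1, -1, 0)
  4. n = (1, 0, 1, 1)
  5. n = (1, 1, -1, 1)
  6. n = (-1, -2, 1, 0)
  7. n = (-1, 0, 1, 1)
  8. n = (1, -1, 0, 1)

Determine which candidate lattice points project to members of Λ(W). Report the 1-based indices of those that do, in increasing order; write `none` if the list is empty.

1, 7

With ζ = e^{iπ/4} the internal vectors are ζ^0,ζ^3,ζ^6,ζ^9.
#1 (-1, -1, -1, 1): internal (0.41421, 1.00000); octagon support 1.00000 vs apothem 1.2 → ∈ W
#2 (2, 2, -3, 1): internal (1.29289, 5.12132); octagon support 5.12132 vs apothem 1.2 → ∉ W
#3 (1, -1, -1, 0): internal (1.70711, 0.29289); octagon support 1.70711 vs apothem 1.2 → ∉ W
#4 (1, 0, 1, 1): internal (1.70711, -0.29289); octagon support 1.70711 vs apothem 1.2 → ∉ W
#5 (1, 1, -1, 1): internal (1.00000, 2.41421); octagon support 2.41421 vs apothem 1.2 → ∉ W
#6 (-1, -2, 1, 0): internal (0.41421, -2.41421); octagon support 2.41421 vs apothem 1.2 → ∉ W
#7 (-1, 0, 1, 1): internal (-0.29289, -0.29289); octagon support 0.41421 vs apothem 1.2 → ∈ W
#8 (1, -1, 0, 1): internal (2.41421, 0.00000); octagon support 2.41421 vs apothem 1.2 → ∉ W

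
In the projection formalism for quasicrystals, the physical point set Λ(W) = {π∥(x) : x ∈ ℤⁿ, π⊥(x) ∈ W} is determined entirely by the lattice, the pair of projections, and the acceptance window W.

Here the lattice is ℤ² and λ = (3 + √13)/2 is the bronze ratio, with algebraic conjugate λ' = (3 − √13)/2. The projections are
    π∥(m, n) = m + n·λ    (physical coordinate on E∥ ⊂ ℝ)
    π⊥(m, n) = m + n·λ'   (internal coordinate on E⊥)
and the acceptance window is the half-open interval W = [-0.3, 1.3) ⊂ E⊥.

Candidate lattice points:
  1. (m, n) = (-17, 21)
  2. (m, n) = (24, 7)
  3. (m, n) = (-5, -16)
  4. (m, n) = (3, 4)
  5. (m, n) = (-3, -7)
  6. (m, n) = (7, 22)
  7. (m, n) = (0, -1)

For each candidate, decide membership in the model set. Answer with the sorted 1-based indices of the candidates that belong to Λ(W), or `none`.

λ' = (3−√13)/2 ≈ -0.302776.
#1 (-17,21): internal coord -17 + (21)·λ' = -23.358288; -23.358288 ∉ [-0.3, 1.3) → out
#2 (24,7): internal coord 24 + (7)·λ' = +21.880571; +21.880571 ∉ [-0.3, 1.3) → out
#3 (-5,-16): internal coord -5 + (-16)·λ' = -0.155590; -0.155590 ∈ [-0.3, 1.3) → IN Λ
#4 (3,4): internal coord 3 + (4)·λ' = +1.788897; +1.788897 ∉ [-0.3, 1.3) → out
#5 (-3,-7): internal coord -3 + (-7)·λ' = -0.880571; -0.880571 ∉ [-0.3, 1.3) → out
#6 (7,22): internal coord 7 + (22)·λ' = +0.338936; +0.338936 ∈ [-0.3, 1.3) → IN Λ
#7 (0,-1): internal coord 0 + (-1)·λ' = +0.302776; +0.302776 ∈ [-0.3, 1.3) → IN Λ

3, 6, 7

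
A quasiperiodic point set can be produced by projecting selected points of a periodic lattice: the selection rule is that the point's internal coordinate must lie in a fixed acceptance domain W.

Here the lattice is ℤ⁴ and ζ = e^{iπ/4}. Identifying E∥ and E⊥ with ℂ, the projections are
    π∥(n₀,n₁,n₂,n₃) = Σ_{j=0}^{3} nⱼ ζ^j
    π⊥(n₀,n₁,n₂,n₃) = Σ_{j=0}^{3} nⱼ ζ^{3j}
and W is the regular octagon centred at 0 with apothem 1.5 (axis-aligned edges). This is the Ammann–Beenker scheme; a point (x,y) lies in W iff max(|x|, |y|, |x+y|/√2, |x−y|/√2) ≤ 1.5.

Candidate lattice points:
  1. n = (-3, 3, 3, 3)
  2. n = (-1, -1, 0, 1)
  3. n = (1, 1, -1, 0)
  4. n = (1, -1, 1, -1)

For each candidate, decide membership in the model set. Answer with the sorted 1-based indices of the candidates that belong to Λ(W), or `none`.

With ζ = e^{iπ/4} the internal vectors are ζ^0,ζ^3,ζ^6,ζ^9.
candidate 1: n = (-3, 3, 3, 3) → π⊥ ≈ (-3.00000, +1.24264); max(|x|,|y|,|x±y|/√2) = 3.00000 > 1.5 ⇒ ∉ W
candidate 2: n = (-1, -1, 0, 1) → π⊥ ≈ (+0.41421, +0.00000); max(|x|,|y|,|x±y|/√2) = 0.41421 ≤ 1.5 ⇒ ∈ W
candidate 3: n = (1, 1, -1, 0) → π⊥ ≈ (+0.29289, +1.70711); max(|x|,|y|,|x±y|/√2) = 1.70711 > 1.5 ⇒ ∉ W
candidate 4: n = (1, -1, 1, -1) → π⊥ ≈ (+1.00000, -2.41421); max(|x|,|y|,|x±y|/√2) = 2.41421 > 1.5 ⇒ ∉ W

2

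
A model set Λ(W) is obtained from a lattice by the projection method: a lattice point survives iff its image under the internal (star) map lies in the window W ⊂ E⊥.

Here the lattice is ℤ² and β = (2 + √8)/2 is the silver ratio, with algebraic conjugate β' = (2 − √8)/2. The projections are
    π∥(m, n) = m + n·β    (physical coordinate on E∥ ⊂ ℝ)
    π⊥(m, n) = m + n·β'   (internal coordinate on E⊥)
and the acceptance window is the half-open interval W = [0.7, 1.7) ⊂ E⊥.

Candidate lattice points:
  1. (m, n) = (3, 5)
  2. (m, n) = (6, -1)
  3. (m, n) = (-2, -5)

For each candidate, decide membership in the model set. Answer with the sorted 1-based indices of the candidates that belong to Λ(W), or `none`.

β' = (2−√8)/2 ≈ -0.4142.
[1] lift (3,5): star map gives 0.9289; window check 0.7 ≤ 0.9289 < 1.7 is true → IN Λ
[2] lift (6,-1): star map gives 6.4142; window check 0.7 ≤ 6.4142 < 1.7 is false → out
[3] lift (-2,-5): star map gives 0.0711; window check 0.7 ≤ 0.0711 < 1.7 is false → out

1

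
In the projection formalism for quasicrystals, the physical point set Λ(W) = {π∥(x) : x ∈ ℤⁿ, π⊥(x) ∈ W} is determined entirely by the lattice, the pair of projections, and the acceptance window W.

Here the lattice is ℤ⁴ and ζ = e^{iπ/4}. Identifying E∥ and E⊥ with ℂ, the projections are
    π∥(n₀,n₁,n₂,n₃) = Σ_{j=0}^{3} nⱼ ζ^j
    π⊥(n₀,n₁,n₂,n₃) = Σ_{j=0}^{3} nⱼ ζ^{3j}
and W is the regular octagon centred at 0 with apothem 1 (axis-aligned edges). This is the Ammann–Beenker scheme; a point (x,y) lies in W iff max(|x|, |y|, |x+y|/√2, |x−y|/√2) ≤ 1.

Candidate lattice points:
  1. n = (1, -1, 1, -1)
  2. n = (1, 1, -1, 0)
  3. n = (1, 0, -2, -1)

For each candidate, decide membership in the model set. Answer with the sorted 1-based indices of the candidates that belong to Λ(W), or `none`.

π⊥(n) = n₀ + n₁ζ³ + n₂ζ⁶ + n₃ζ⁹ where ζ = e^{iπ/4}.
candidate 1: n = (1, -1, 1, -1) → π⊥ ≈ (+1.000000, -2.414214); max(|x|,|y|,|x±y|/√2) = 2.414214 > 1 ⇒ ∉ W
candidate 2: n = (1, 1, -1, 0) → π⊥ ≈ (+0.292893, +1.707107); max(|x|,|y|,|x±y|/√2) = 1.707107 > 1 ⇒ ∉ W
candidate 3: n = (1, 0, -2, -1) → π⊥ ≈ (+0.292893, +1.292893); max(|x|,|y|,|x±y|/√2) = 1.292893 > 1 ⇒ ∉ W

none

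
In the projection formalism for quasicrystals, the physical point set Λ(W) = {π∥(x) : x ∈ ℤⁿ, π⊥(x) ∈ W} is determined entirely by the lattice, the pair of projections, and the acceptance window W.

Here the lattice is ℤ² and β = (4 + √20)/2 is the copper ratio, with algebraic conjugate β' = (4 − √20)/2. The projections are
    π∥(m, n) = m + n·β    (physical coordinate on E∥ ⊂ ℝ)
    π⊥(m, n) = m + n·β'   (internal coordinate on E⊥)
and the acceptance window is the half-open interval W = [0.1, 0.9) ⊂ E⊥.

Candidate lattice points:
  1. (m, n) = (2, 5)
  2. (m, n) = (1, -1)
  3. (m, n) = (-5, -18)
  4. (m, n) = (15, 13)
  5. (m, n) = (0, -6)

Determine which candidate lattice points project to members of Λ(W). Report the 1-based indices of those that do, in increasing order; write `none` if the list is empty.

Compute β' = (4−√20)/2 = -0.236068, so π⊥(m,n) = m -0.236068·n.
#1 (2,5): internal coord 2 + (5)·β' = +0.819660; +0.819660 ∈ [0.1, 0.9) → IN Λ
#2 (1,-1): internal coord 1 + (-1)·β' = +1.236068; +1.236068 ∉ [0.1, 0.9) → out
#3 (-5,-18): internal coord -5 + (-18)·β' = -0.750776; -0.750776 ∉ [0.1, 0.9) → out
#4 (15,13): internal coord 15 + (13)·β' = +11.931116; +11.931116 ∉ [0.1, 0.9) → out
#5 (0,-6): internal coord 0 + (-6)·β' = +1.416408; +1.416408 ∉ [0.1, 0.9) → out

1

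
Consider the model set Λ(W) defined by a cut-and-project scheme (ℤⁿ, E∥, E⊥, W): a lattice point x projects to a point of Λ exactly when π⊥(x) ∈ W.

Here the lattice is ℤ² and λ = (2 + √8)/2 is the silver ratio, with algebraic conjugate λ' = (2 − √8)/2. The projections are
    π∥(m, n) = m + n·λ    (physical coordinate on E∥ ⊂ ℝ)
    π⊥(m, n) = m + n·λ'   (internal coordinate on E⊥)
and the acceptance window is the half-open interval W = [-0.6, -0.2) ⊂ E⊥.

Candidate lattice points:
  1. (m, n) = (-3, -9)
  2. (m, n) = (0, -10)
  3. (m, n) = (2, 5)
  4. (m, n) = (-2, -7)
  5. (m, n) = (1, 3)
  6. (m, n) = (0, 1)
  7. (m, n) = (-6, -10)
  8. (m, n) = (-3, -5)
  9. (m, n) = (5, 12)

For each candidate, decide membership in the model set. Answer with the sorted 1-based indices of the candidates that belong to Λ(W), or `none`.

Compute λ' = (2−√8)/2 = -0.41421, so π⊥(m,n) = m -0.41421·n.
#1 (-3,-9): internal coord -3 + (-9)·λ' = +0.72792; +0.72792 ∉ [-0.6, -0.2) → out
#2 (0,-10): internal coord 0 + (-10)·λ' = +4.14214; +4.14214 ∉ [-0.6, -0.2) → out
#3 (2,5): internal coord 2 + (5)·λ' = -0.07107; -0.07107 ∉ [-0.6, -0.2) → out
#4 (-2,-7): internal coord -2 + (-7)·λ' = +0.89949; +0.89949 ∉ [-0.6, -0.2) → out
#5 (1,3): internal coord 1 + (3)·λ' = -0.24264; -0.24264 ∈ [-0.6, -0.2) → IN Λ
#6 (0,1): internal coord 0 + (1)·λ' = -0.41421; -0.41421 ∈ [-0.6, -0.2) → IN Λ
#7 (-6,-10): internal coord -6 + (-10)·λ' = -1.85786; -1.85786 ∉ [-0.6, -0.2) → out
#8 (-3,-5): internal coord -3 + (-5)·λ' = -0.92893; -0.92893 ∉ [-0.6, -0.2) → out
#9 (5,12): internal coord 5 + (12)·λ' = +0.02944; +0.02944 ∉ [-0.6, -0.2) → out

5, 6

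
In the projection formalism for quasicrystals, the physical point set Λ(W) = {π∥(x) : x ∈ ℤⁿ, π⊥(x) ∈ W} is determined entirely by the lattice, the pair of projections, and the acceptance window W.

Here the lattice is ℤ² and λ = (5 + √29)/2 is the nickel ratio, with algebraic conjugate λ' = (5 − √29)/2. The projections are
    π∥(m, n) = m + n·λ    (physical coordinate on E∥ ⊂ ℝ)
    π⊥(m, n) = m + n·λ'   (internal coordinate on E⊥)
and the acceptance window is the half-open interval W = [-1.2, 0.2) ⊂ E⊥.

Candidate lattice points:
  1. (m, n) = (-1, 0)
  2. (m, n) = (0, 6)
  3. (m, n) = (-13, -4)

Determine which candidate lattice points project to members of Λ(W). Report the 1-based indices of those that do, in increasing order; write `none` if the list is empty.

Compute λ' = (5−√29)/2 = -0.192582, so π⊥(m,n) = m -0.192582·n.
candidate 1: (m,n)=(-1,0) → π∥ = -1+0·λ ≈ -1.000000, π⊥ = -1+0·λ' ≈ -1.000000 ∈ [-1.2, 0.2) ⇒ IN Λ
candidate 2: (m,n)=(0,6) → π∥ = 0+6·λ ≈ 31.155494, π⊥ = 0+6·λ' ≈ -1.155494 ∈ [-1.2, 0.2) ⇒ IN Λ
candidate 3: (m,n)=(-13,-4) → π∥ = -13-4·λ ≈ -33.770330, π⊥ = -13-4·λ' ≈ -12.229670 ∉ [-1.2, 0.2) ⇒ out

1, 2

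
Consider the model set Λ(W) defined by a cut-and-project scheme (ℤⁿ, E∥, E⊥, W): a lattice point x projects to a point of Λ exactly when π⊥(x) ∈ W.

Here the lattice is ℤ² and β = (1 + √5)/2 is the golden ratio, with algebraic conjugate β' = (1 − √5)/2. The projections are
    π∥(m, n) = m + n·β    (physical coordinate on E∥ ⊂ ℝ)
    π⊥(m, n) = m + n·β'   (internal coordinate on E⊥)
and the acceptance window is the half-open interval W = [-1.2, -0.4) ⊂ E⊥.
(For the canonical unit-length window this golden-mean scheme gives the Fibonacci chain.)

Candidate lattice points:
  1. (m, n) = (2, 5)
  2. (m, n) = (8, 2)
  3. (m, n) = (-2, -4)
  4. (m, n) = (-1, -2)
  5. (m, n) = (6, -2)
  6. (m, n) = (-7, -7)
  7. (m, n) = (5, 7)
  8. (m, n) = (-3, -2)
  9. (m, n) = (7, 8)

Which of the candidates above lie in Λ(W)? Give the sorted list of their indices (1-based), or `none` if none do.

β' = (1−√5)/2 ≈ -0.618034.
candidate 1: (m,n)=(2,5) → π∥ = 2+5·β ≈ 10.090170, π⊥ = 2+5·β' ≈ -1.090170 ∈ [-1.2, -0.4) ⇒ IN Λ
candidate 2: (m,n)=(8,2) → π∥ = 8+2·β ≈ 11.236068, π⊥ = 8+2·β' ≈ 6.763932 ∉ [-1.2, -0.4) ⇒ out
candidate 3: (m,n)=(-2,-4) → π∥ = -2-4·β ≈ -8.472136, π⊥ = -2-4·β' ≈ 0.472136 ∉ [-1.2, -0.4) ⇒ out
candidate 4: (m,n)=(-1,-2) → π∥ = -1-2·β ≈ -4.236068, π⊥ = -1-2·β' ≈ 0.236068 ∉ [-1.2, -0.4) ⇒ out
candidate 5: (m,n)=(6,-2) → π∥ = 6-2·β ≈ 2.763932, π⊥ = 6-2·β' ≈ 7.236068 ∉ [-1.2, -0.4) ⇒ out
candidate 6: (m,n)=(-7,-7) → π∥ = -7-7·β ≈ -18.326238, π⊥ = -7-7·β' ≈ -2.673762 ∉ [-1.2, -0.4) ⇒ out
candidate 7: (m,n)=(5,7) → π∥ = 5+7·β ≈ 16.326238, π⊥ = 5+7·β' ≈ 0.673762 ∉ [-1.2, -0.4) ⇒ out
candidate 8: (m,n)=(-3,-2) → π∥ = -3-2·β ≈ -6.236068, π⊥ = -3-2·β' ≈ -1.763932 ∉ [-1.2, -0.4) ⇒ out
candidate 9: (m,n)=(7,8) → π∥ = 7+8·β ≈ 19.944272, π⊥ = 7+8·β' ≈ 2.055728 ∉ [-1.2, -0.4) ⇒ out

1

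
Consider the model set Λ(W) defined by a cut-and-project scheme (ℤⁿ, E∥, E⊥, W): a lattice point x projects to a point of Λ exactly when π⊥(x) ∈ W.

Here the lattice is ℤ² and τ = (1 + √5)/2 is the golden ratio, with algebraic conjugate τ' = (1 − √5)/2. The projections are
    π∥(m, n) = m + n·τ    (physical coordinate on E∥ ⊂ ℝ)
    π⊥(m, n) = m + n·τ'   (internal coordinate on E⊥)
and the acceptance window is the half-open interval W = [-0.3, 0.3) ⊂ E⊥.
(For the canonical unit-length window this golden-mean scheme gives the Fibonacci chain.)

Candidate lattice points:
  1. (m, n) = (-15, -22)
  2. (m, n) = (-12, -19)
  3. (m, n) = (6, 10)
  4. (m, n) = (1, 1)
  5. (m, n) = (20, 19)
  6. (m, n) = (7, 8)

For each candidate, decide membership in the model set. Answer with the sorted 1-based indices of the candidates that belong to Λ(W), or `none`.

2, 3

τ' = (1−√5)/2 ≈ -0.6180.
candidate 1: (m,n)=(-15,-22) → π∥ = -15-22·τ ≈ -50.5967, π⊥ = -15-22·τ' ≈ -1.4033 ∉ [-0.3, 0.3) ⇒ out
candidate 2: (m,n)=(-12,-19) → π∥ = -12-19·τ ≈ -42.7426, π⊥ = -12-19·τ' ≈ -0.2574 ∈ [-0.3, 0.3) ⇒ IN Λ
candidate 3: (m,n)=(6,10) → π∥ = 6+10·τ ≈ 22.1803, π⊥ = 6+10·τ' ≈ -0.1803 ∈ [-0.3, 0.3) ⇒ IN Λ
candidate 4: (m,n)=(1,1) → π∥ = 1+1·τ ≈ 2.6180, π⊥ = 1+1·τ' ≈ 0.3820 ∉ [-0.3, 0.3) ⇒ out
candidate 5: (m,n)=(20,19) → π∥ = 20+19·τ ≈ 50.7426, π⊥ = 20+19·τ' ≈ 8.2574 ∉ [-0.3, 0.3) ⇒ out
candidate 6: (m,n)=(7,8) → π∥ = 7+8·τ ≈ 19.9443, π⊥ = 7+8·τ' ≈ 2.0557 ∉ [-0.3, 0.3) ⇒ out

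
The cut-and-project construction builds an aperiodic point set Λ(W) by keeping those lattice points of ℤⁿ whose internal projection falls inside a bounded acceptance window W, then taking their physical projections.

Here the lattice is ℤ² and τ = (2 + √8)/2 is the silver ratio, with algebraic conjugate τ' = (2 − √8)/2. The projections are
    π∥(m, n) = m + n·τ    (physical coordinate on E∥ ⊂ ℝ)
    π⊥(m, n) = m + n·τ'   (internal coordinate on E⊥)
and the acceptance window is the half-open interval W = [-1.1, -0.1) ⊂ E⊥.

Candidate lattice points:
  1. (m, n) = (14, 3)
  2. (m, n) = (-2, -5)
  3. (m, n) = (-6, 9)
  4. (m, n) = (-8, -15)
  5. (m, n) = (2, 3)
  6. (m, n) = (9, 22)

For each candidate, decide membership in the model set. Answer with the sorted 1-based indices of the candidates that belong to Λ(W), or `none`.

Numerically τ ≈ 2.414214 and τ' = −1/τ ≈ -0.414214.
[1] lift (14,3): star map gives 12.757359; window check -1.1 ≤ 12.757359 < -0.1 is false → out
[2] lift (-2,-5): star map gives 0.071068; window check -1.1 ≤ 0.071068 < -0.1 is false → out
[3] lift (-6,9): star map gives -9.727922; window check -1.1 ≤ -9.727922 < -0.1 is false → out
[4] lift (-8,-15): star map gives -1.786797; window check -1.1 ≤ -1.786797 < -0.1 is false → out
[5] lift (2,3): star map gives 0.757359; window check -1.1 ≤ 0.757359 < -0.1 is false → out
[6] lift (9,22): star map gives -0.112698; window check -1.1 ≤ -0.112698 < -0.1 is true → IN Λ

6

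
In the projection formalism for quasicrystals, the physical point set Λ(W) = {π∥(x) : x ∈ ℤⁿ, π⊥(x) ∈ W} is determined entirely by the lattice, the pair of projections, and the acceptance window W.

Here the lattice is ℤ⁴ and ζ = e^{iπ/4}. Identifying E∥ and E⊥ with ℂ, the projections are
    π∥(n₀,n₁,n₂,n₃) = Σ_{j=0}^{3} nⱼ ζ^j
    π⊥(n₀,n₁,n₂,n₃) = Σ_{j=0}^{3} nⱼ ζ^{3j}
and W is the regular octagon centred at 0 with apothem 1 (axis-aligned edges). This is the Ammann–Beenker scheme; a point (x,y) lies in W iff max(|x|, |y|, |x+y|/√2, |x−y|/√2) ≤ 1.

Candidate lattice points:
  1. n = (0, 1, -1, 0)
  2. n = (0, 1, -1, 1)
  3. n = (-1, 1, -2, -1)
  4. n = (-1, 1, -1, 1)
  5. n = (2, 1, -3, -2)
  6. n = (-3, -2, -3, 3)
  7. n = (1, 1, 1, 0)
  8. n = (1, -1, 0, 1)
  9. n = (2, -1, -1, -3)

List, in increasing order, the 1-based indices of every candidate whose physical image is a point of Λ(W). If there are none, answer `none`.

7

π⊥(n) = n₀ + n₁ζ³ + n₂ζ⁶ + n₃ζ⁹ where ζ = e^{iπ/4}.
#1 (0, 1, -1, 0): internal (-0.7071, 1.7071); octagon support 1.7071 vs apothem 1 → ∉ W
#2 (0, 1, -1, 1): internal (0.0000, 2.4142); octagon support 2.4142 vs apothem 1 → ∉ W
#3 (-1, 1, -2, -1): internal (-2.4142, 2.0000); octagon support 3.1213 vs apothem 1 → ∉ W
#4 (-1, 1, -1, 1): internal (-1.0000, 2.4142); octagon support 2.4142 vs apothem 1 → ∉ W
#5 (2, 1, -3, -2): internal (-0.1213, 2.2929); octagon support 2.2929 vs apothem 1 → ∉ W
#6 (-3, -2, -3, 3): internal (0.5355, 3.7071); octagon support 3.7071 vs apothem 1 → ∉ W
#7 (1, 1, 1, 0): internal (0.2929, -0.2929); octagon support 0.4142 vs apothem 1 → ∈ W
#8 (1, -1, 0, 1): internal (2.4142, 0.0000); octagon support 2.4142 vs apothem 1 → ∉ W
#9 (2, -1, -1, -3): internal (0.5858, -1.8284); octagon support 1.8284 vs apothem 1 → ∉ W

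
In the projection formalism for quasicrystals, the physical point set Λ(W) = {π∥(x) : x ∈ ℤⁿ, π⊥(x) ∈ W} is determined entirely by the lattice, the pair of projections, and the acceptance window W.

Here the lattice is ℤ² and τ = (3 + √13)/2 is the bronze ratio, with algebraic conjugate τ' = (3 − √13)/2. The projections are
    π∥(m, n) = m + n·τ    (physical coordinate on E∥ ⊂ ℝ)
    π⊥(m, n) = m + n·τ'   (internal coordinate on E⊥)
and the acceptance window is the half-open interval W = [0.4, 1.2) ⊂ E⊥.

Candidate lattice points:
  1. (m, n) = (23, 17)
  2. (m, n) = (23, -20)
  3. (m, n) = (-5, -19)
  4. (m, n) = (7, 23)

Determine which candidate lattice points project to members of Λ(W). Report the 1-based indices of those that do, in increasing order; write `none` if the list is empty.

3

Compute τ' = (3−√13)/2 = -0.30278, so π⊥(m,n) = m -0.30278·n.
[1] lift (23,17): star map gives 17.85281; window check 0.4 ≤ 17.85281 < 1.2 is false → out
[2] lift (23,-20): star map gives 29.05551; window check 0.4 ≤ 29.05551 < 1.2 is false → out
[3] lift (-5,-19): star map gives 0.75274; window check 0.4 ≤ 0.75274 < 1.2 is true → IN Λ
[4] lift (7,23): star map gives 0.03616; window check 0.4 ≤ 0.03616 < 1.2 is false → out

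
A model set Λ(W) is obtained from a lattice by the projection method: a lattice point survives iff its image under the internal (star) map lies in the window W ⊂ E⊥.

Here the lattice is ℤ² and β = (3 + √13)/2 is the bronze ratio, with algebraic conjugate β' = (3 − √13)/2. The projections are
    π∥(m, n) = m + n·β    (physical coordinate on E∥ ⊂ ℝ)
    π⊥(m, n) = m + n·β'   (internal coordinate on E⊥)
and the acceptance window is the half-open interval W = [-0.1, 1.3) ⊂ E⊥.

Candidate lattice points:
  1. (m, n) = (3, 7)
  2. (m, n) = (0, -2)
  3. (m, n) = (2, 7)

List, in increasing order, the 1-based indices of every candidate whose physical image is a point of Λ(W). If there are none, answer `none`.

1, 2

β' = (3−√13)/2 ≈ -0.30278.
[1] lift (3,7): star map gives 0.88057; window check -0.1 ≤ 0.88057 < 1.3 is true → IN Λ
[2] lift (0,-2): star map gives 0.60555; window check -0.1 ≤ 0.60555 < 1.3 is true → IN Λ
[3] lift (2,7): star map gives -0.11943; window check -0.1 ≤ -0.11943 < 1.3 is false → out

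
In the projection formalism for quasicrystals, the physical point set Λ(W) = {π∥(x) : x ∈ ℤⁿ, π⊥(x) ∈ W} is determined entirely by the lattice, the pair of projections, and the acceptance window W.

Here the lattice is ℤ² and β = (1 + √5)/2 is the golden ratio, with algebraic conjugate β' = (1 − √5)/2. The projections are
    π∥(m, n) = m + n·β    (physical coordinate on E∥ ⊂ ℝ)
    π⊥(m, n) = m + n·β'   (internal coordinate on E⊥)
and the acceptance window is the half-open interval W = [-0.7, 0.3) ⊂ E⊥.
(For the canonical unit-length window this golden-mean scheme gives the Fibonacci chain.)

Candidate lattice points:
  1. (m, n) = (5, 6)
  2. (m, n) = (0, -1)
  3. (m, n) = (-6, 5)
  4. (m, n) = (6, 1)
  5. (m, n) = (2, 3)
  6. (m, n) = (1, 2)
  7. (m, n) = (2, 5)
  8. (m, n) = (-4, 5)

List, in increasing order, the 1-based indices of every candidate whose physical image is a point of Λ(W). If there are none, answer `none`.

5, 6

β' = (1−√5)/2 ≈ -0.618034.
candidate 1: (m,n)=(5,6) → π∥ = 5+6·β ≈ 14.708204, π⊥ = 5+6·β' ≈ 1.291796 ∉ [-0.7, 0.3) ⇒ out
candidate 2: (m,n)=(0,-1) → π∥ = 0-1·β ≈ -1.618034, π⊥ = 0-1·β' ≈ 0.618034 ∉ [-0.7, 0.3) ⇒ out
candidate 3: (m,n)=(-6,5) → π∥ = -6+5·β ≈ 2.090170, π⊥ = -6+5·β' ≈ -9.090170 ∉ [-0.7, 0.3) ⇒ out
candidate 4: (m,n)=(6,1) → π∥ = 6+1·β ≈ 7.618034, π⊥ = 6+1·β' ≈ 5.381966 ∉ [-0.7, 0.3) ⇒ out
candidate 5: (m,n)=(2,3) → π∥ = 2+3·β ≈ 6.854102, π⊥ = 2+3·β' ≈ 0.145898 ∈ [-0.7, 0.3) ⇒ IN Λ
candidate 6: (m,n)=(1,2) → π∥ = 1+2·β ≈ 4.236068, π⊥ = 1+2·β' ≈ -0.236068 ∈ [-0.7, 0.3) ⇒ IN Λ
candidate 7: (m,n)=(2,5) → π∥ = 2+5·β ≈ 10.090170, π⊥ = 2+5·β' ≈ -1.090170 ∉ [-0.7, 0.3) ⇒ out
candidate 8: (m,n)=(-4,5) → π∥ = -4+5·β ≈ 4.090170, π⊥ = -4+5·β' ≈ -7.090170 ∉ [-0.7, 0.3) ⇒ out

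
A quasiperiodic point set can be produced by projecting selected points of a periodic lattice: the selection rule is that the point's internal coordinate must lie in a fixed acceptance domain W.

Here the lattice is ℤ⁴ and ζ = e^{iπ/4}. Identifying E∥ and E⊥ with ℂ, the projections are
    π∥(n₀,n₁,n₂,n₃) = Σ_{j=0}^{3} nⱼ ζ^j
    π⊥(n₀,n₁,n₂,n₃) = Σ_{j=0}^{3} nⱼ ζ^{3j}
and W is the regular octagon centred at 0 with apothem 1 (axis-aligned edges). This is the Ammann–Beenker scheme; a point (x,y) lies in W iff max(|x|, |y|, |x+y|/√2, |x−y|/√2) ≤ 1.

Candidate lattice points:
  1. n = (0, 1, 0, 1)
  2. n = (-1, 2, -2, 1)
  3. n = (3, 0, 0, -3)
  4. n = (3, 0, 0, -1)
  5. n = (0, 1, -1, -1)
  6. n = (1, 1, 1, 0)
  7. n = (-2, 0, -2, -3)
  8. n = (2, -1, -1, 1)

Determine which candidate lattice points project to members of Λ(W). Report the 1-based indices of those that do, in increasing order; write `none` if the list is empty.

6

Internal map: ζ^{3j} for j=0..3 gives (1,0), (−√2/2,√2/2), (0,−1), (√2/2,√2/2).
candidate 1: n = (0, 1, 0, 1) → π⊥ ≈ (+0.00000, +1.41421); max(|x|,|y|,|x±y|/√2) = 1.41421 > 1 ⇒ ∉ W
candidate 2: n = (-1, 2, -2, 1) → π⊥ ≈ (-1.70711, +4.12132); max(|x|,|y|,|x±y|/√2) = 4.12132 > 1 ⇒ ∉ W
candidate 3: n = (3, 0, 0, -3) → π⊥ ≈ (+0.87868, -2.12132); max(|x|,|y|,|x±y|/√2) = 2.12132 > 1 ⇒ ∉ W
candidate 4: n = (3, 0, 0, -1) → π⊥ ≈ (+2.29289, -0.70711); max(|x|,|y|,|x±y|/√2) = 2.29289 > 1 ⇒ ∉ W
candidate 5: n = (0, 1, -1, -1) → π⊥ ≈ (-1.41421, +1.00000); max(|x|,|y|,|x±y|/√2) = 1.70711 > 1 ⇒ ∉ W
candidate 6: n = (1, 1, 1, 0) → π⊥ ≈ (+0.29289, -0.29289); max(|x|,|y|,|x±y|/√2) = 0.41421 ≤ 1 ⇒ ∈ W
candidate 7: n = (-2, 0, -2, -3) → π⊥ ≈ (-4.12132, -0.12132); max(|x|,|y|,|x±y|/√2) = 4.12132 > 1 ⇒ ∉ W
candidate 8: n = (2, -1, -1, 1) → π⊥ ≈ (+3.41421, +1.00000); max(|x|,|y|,|x±y|/√2) = 3.41421 > 1 ⇒ ∉ W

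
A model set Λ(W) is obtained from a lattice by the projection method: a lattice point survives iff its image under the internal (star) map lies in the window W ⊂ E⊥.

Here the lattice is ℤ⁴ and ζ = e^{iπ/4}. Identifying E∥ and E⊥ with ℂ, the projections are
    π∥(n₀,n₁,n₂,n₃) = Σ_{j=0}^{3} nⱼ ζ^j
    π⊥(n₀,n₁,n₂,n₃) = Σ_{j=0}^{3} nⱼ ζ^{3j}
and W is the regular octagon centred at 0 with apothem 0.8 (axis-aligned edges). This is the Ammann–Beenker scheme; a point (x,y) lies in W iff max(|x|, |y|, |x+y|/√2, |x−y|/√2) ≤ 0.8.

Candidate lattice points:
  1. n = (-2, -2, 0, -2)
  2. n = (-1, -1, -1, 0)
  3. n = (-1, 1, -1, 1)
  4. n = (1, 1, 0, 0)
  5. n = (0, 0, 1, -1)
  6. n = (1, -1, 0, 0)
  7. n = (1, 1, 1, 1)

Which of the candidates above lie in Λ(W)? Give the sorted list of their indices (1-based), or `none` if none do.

2, 4

Internal map: ζ^{3j} for j=0..3 gives (1,0), (−√2/2,√2/2), (0,−1), (√2/2,√2/2).
#1 (-2, -2, 0, -2): internal (-2.0000, -2.8284); octagon support 3.4142 vs apothem 0.8 → ∉ W
#2 (-1, -1, -1, 0): internal (-0.2929, 0.2929); octagon support 0.4142 vs apothem 0.8 → ∈ W
#3 (-1, 1, -1, 1): internal (-1.0000, 2.4142); octagon support 2.4142 vs apothem 0.8 → ∉ W
#4 (1, 1, 0, 0): internal (0.2929, 0.7071); octagon support 0.7071 vs apothem 0.8 → ∈ W
#5 (0, 0, 1, -1): internal (-0.7071, -1.7071); octagon support 1.7071 vs apothem 0.8 → ∉ W
#6 (1, -1, 0, 0): internal (1.7071, -0.7071); octagon support 1.7071 vs apothem 0.8 → ∉ W
#7 (1, 1, 1, 1): internal (1.0000, 0.4142); octagon support 1.0000 vs apothem 0.8 → ∉ W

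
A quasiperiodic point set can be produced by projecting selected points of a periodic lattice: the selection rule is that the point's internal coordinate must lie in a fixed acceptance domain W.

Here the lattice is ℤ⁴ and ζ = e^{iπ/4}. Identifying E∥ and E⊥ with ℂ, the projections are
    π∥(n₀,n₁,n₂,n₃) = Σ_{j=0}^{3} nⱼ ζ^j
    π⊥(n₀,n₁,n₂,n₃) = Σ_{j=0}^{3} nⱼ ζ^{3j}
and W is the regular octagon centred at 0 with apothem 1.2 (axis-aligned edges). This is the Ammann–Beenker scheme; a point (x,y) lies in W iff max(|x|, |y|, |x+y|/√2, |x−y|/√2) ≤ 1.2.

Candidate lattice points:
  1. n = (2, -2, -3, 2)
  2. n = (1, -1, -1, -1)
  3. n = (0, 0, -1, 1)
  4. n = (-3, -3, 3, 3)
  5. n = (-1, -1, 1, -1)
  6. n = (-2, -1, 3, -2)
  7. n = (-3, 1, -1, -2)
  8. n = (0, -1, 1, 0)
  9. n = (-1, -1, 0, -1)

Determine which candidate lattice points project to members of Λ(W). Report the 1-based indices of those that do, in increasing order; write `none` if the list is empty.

2

Internal map: ζ^{3j} for j=0..3 gives (1,0), (−√2/2,√2/2), (0,−1), (√2/2,√2/2).
#1 (2, -2, -3, 2): internal (4.8284, 3.0000); octagon support 5.5355 vs apothem 1.2 → ∉ W
#2 (1, -1, -1, -1): internal (1.0000, -0.4142); octagon support 1.0000 vs apothem 1.2 → ∈ W
#3 (0, 0, -1, 1): internal (0.7071, 1.7071); octagon support 1.7071 vs apothem 1.2 → ∉ W
#4 (-3, -3, 3, 3): internal (1.2426, -3.0000); octagon support 3.0000 vs apothem 1.2 → ∉ W
#5 (-1, -1, 1, -1): internal (-1.0000, -2.4142); octagon support 2.4142 vs apothem 1.2 → ∉ W
#6 (-2, -1, 3, -2): internal (-2.7071, -5.1213); octagon support 5.5355 vs apothem 1.2 → ∉ W
#7 (-3, 1, -1, -2): internal (-5.1213, 0.2929); octagon support 5.1213 vs apothem 1.2 → ∉ W
#8 (0, -1, 1, 0): internal (0.7071, -1.7071); octagon support 1.7071 vs apothem 1.2 → ∉ W
#9 (-1, -1, 0, -1): internal (-1.0000, -1.4142); octagon support 1.7071 vs apothem 1.2 → ∉ W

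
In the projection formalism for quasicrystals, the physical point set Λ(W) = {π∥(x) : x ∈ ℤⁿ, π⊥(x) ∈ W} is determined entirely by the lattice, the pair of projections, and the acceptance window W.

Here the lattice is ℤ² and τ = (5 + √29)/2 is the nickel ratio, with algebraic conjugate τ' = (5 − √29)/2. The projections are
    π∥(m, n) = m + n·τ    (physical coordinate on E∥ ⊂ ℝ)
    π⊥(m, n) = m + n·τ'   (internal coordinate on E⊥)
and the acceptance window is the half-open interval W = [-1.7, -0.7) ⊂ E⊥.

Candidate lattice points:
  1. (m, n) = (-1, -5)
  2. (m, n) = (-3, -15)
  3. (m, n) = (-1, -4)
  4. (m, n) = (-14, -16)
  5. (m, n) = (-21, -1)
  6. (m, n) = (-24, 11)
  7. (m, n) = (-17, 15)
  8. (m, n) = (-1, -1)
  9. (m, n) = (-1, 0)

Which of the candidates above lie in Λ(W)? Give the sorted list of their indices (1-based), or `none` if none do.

τ' = (5−√29)/2 ≈ -0.19258.
[1] lift (-1,-5): star map gives -0.03709; window check -1.7 ≤ -0.03709 < -0.7 is false → out
[2] lift (-3,-15): star map gives -0.11126; window check -1.7 ≤ -0.11126 < -0.7 is false → out
[3] lift (-1,-4): star map gives -0.22967; window check -1.7 ≤ -0.22967 < -0.7 is false → out
[4] lift (-14,-16): star map gives -10.91868; window check -1.7 ≤ -10.91868 < -0.7 is false → out
[5] lift (-21,-1): star map gives -20.80742; window check -1.7 ≤ -20.80742 < -0.7 is false → out
[6] lift (-24,11): star map gives -26.11841; window check -1.7 ≤ -26.11841 < -0.7 is false → out
[7] lift (-17,15): star map gives -19.88874; window check -1.7 ≤ -19.88874 < -0.7 is false → out
[8] lift (-1,-1): star map gives -0.80742; window check -1.7 ≤ -0.80742 < -0.7 is true → IN Λ
[9] lift (-1,0): star map gives -1.00000; window check -1.7 ≤ -1.00000 < -0.7 is true → IN Λ

8, 9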